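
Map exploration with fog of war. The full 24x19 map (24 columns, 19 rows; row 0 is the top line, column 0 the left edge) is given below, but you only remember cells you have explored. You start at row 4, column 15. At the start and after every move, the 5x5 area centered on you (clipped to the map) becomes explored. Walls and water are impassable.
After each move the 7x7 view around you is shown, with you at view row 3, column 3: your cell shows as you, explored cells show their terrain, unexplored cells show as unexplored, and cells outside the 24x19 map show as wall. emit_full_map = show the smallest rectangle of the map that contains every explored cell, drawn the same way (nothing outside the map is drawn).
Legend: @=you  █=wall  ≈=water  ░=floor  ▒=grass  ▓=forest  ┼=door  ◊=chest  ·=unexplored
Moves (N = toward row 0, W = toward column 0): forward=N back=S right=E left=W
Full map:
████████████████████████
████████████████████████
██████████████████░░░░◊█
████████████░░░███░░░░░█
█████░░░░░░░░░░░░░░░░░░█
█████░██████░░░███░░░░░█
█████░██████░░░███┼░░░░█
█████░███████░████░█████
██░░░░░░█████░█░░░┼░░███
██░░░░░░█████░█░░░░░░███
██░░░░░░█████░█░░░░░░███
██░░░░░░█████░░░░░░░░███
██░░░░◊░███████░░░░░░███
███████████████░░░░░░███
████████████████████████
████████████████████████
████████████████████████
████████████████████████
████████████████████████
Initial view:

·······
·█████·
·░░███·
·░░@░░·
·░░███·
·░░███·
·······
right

·······
█████░·
░░███░·
░░░@░░·
░░███░·
░░███┼·
·······

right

·······
████░░·
░███░░·
░░░@░░·
░███░░·
░███┼░·
·······

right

·······
███░░░·
███░░░·
░░░@░░·
███░░░·
███┼░░·
·······

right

·······
██░░░░·
██░░░░·
░░░@░░·
██░░░░·
██┼░░░·
·······

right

·······
█░░░░◊·
█░░░░░·
░░░@░░·
█░░░░░·
█┼░░░░·
·······

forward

·······
·█████·
█░░░░◊·
█░░@░░·
░░░░░░·
█░░░░░·
█┼░░░░·

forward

███████
·█████·
·█████·
█░░@░◊·
█░░░░░·
░░░░░░·
█░░░░░·

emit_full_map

·····█████
·····█████
█████░░@░◊
░░███░░░░░
░░░░░░░░░░
░░███░░░░░
░░███┼░░░░

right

███████
███████
███████
░░░@◊██
░░░░░██
░░░░░██
░░░░░·█

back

███████
███████
░░░░◊██
░░░@░██
░░░░░██
░░░░░██
┼░░░░·█

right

███████
███████
░░░◊███
░░░@███
░░░░███
░░░░███
░░░░·██

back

███████
░░░◊███
░░░░███
░░░@███
░░░░███
░░░░███
·····██

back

░░░◊███
░░░░███
░░░░███
░░░@███
░░░░███
·██████
·····██

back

░░░░███
░░░░███
░░░░███
░░░@███
·██████
·░█████
·····██

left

░░░░░██
░░░░░██
░░░░░██
┼░░@░██
·██████
·░░████
······█

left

█░░░░░█
░░░░░░█
█░░░░░█
█┼░@░░█
·░█████
·┼░░███
·······

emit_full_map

·····██████
·····██████
█████░░░░◊█
░░███░░░░░█
░░░░░░░░░░█
░░███░░░░░█
░░███┼░@░░█
·····░█████
·····┼░░███

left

██░░░░░
░░░░░░░
██░░░░░
██┼@░░░
·█░████
·░┼░░██
·······

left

███░░░░
░░░░░░░
███░░░░
███@░░░
·██░███
·░░┼░░█
·······

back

░░░░░░░
███░░░░
███┼░░░
·██@███
·░░┼░░█
·░░░░░·
·······

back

███░░░░
███┼░░░
·██░███
·░░@░░█
·░░░░░·
·░░░░░·
·······

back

███┼░░░
·██░███
·░░┼░░█
·░░@░░·
·░░░░░·
·░░░░░·
·······

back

·██░███
·░░┼░░█
·░░░░░·
·░░@░░·
·░░░░░·
·░░░░░·
·······

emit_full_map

·····██████
·····██████
█████░░░░◊█
░░███░░░░░█
░░░░░░░░░░█
░░███░░░░░█
░░███┼░░░░█
···██░█████
···░░┼░░███
···░░░░░···
···░░@░░···
···░░░░░···
···░░░░░···

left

··██░██
·░░░┼░░
·░░░░░░
·░░@░░░
·░░░░░░
·░░░░░░
·······

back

·░░░┼░░
·░░░░░░
·░░░░░░
·░░@░░░
·░░░░░░
·░░░░░·
·······

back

·░░░░░░
·░░░░░░
·░░░░░░
·░░@░░░
·░░░░░·
·█████·
·······

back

·░░░░░░
·░░░░░░
·░░░░░░
·░░@░░·
·█████·
·█████·
·······

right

░░░░░░·
░░░░░░·
░░░░░░·
░░░@░░·
██████·
██████·
·······

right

░░░░░··
░░░░░█·
░░░░░█·
░░░@░█·
██████·
██████·
·······

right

░░░░···
░░░░██·
░░░░██·
░░░@██·
██████·
██████·
·······

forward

░░░░···
░░░░██·
░░░░██·
░░░@██·
░░░░██·
██████·
██████·

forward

░┼░░███
░░░░██·
░░░░██·
░░░@██·
░░░░██·
░░░░██·
██████·

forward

█░█████
░┼░░███
░░░░██·
░░░@██·
░░░░██·
░░░░██·
░░░░██·

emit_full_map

·····██████
·····██████
█████░░░░◊█
░░███░░░░░█
░░░░░░░░░░█
░░███░░░░░█
░░███┼░░░░█
···██░█████
··░░░┼░░███
··░░░░░░██·
··░░░░░@██·
··░░░░░░██·
··░░░░░░██·
··░░░░░░██·
··████████·
··████████·

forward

█┼░░░░█
█░█████
░┼░░███
░░░@██·
░░░░██·
░░░░██·
░░░░██·

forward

█░░░░░█
█┼░░░░█
█░█████
░┼░@███
░░░░██·
░░░░██·
░░░░██·

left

██░░░░░
██┼░░░░
██░████
░░┼@░██
░░░░░██
░░░░░██
░░░░░██

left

███░░░░
███┼░░░
·██░███
░░░@░░█
░░░░░░█
░░░░░░█
░░░░░░█

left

░███░░░
░███┼░░
·███░██
·░░@┼░░
·░░░░░░
·░░░░░░
·░░░░░░

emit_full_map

·····██████
·····██████
█████░░░░◊█
░░███░░░░░█
░░░░░░░░░░█
░░███░░░░░█
░░███┼░░░░█
··███░█████
··░░@┼░░███
··░░░░░░██·
··░░░░░░██·
··░░░░░░██·
··░░░░░░██·
··░░░░░░██·
··████████·
··████████·

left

░░███░░
░░███┼░
·████░█
·█░@░┼░
·█░░░░░
·█░░░░░
··░░░░░

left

·░░███░
·░░███┼
·░████░
·░█@░░┼
·░█░░░░
·░█░░░░
···░░░░

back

·░░███┼
·░████░
·░█░░░┼
·░█@░░░
·░█░░░░
·░░░░░░
···░░░░

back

·░████░
·░█░░░┼
·░█░░░░
·░█@░░░
·░░░░░░
·██░░░░
···░░░░

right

░████░█
░█░░░┼░
░█░░░░░
░█░@░░░
░░░░░░░
██░░░░░
··░░░░░

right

████░██
█░░░┼░░
█░░░░░░
█░░@░░░
░░░░░░░
█░░░░░░
·░░░░░░

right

███░███
░░░┼░░█
░░░░░░█
░░░@░░█
░░░░░░█
░░░░░░█
░░░░░░█

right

██░████
░░┼░░██
░░░░░██
░░░@░██
░░░░░██
░░░░░██
░░░░░██

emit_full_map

·····██████
·····██████
█████░░░░◊█
░░███░░░░░█
░░░░░░░░░░█
░░███░░░░░█
░░███┼░░░░█
░████░█████
░█░░░┼░░███
░█░░░░░░██·
░█░░░░@░██·
░░░░░░░░██·
██░░░░░░██·
··░░░░░░██·
··████████·
··████████·


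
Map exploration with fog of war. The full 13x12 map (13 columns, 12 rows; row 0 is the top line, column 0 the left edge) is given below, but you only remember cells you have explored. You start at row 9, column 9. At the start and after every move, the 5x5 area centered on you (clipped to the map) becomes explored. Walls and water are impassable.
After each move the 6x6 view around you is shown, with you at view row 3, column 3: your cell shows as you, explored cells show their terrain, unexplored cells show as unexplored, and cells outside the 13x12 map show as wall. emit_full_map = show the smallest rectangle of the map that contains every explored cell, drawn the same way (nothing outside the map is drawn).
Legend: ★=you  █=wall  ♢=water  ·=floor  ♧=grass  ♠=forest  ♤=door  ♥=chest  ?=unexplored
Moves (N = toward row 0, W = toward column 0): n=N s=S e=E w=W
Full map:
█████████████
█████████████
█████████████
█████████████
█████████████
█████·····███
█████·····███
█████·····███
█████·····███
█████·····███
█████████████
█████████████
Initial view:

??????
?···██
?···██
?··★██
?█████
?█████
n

??????
?···██
?···██
?··★██
?···██
?█████

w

??????
?····█
?····█
?··★·█
?····█
?█████

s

?····█
?····█
?····█
?··★·█
?█████
?█████

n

??????
?····█
?····█
?··★·█
?····█
?█████

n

??????
?····█
?····█
?··★·█
?····█
?····█

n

??????
?█████
?····█
?··★·█
?····█
?····█

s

?█████
?····█
?····█
?··★·█
?····█
?····█

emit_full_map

█████?
····█?
····██
··★·██
····██
····██
██████
██████

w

??████
?·····
?·····
?··★··
?·····
?·····

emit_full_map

?█████?
·····█?
·····██
··★··██
·····██
·····██
?██████
?██████


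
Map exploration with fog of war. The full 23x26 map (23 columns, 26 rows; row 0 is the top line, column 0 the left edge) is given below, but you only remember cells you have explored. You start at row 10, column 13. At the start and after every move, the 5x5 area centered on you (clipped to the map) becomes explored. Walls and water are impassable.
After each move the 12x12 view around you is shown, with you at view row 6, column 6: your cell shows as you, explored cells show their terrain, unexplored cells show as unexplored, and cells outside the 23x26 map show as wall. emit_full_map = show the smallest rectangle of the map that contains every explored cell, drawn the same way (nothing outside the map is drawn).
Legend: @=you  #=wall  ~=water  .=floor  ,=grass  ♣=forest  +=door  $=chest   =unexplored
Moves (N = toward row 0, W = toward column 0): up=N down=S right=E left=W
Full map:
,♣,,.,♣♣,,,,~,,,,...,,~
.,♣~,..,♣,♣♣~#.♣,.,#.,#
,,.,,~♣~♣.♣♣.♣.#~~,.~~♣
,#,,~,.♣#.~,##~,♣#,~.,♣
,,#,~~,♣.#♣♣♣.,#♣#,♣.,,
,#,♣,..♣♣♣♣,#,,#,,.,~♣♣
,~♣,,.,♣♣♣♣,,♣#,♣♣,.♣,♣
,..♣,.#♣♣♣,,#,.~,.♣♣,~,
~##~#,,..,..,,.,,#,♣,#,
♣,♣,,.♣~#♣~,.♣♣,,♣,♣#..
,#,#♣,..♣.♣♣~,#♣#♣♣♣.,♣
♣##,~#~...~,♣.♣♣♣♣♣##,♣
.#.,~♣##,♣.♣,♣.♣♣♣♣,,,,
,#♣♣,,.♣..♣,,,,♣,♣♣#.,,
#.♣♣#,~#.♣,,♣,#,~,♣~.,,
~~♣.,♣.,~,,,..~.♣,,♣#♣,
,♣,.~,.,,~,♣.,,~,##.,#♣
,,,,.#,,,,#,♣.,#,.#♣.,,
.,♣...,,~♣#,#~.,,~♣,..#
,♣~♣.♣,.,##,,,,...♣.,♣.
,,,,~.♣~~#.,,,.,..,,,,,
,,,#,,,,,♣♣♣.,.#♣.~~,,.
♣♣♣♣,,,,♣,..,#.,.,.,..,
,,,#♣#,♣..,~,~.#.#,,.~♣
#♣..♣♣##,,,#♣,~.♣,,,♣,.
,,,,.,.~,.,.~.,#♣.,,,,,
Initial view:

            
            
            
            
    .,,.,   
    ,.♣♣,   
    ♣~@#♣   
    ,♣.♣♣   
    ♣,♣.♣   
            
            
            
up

            
            
            
            
    ,#,.~   
    .,,.,   
    ,.@♣,   
    ♣~,#♣   
    ,♣.♣♣   
    ♣,♣.♣   
            
            

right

            
            
            
            
   ,#,.~,   
   .,,.,,   
   ,.♣@,,   
   ♣~,#♣#   
   ,♣.♣♣♣   
   ♣,♣.♣    
            
            

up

            
            
            
            
    ,♣#,♣   
   ,#,.~,   
   .,,@,,   
   ,.♣♣,,   
   ♣~,#♣#   
   ,♣.♣♣♣   
   ♣,♣.♣    
            

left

            
            
            
            
    ,,♣#,♣  
    ,#,.~,  
    .,@.,,  
    ,.♣♣,,  
    ♣~,#♣#  
    ,♣.♣♣♣  
    ♣,♣.♣   
            

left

            
            
            
            
    ♣,,♣#,♣ 
    ,,#,.~, 
    ..@,.,, 
    ~,.♣♣,, 
    ♣♣~,#♣# 
     ,♣.♣♣♣ 
     ♣,♣.♣  
            

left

            
            
            
            
    ♣♣,,♣#,♣
    ♣,,#,.~,
    ,.@,,.,,
    ♣~,.♣♣,,
    .♣♣~,#♣#
      ,♣.♣♣♣
      ♣,♣.♣ 
            

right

            
            
            
            
   ♣♣,,♣#,♣ 
   ♣,,#,.~, 
   ,..@,.,, 
   ♣~,.♣♣,, 
   .♣♣~,#♣# 
     ,♣.♣♣♣ 
     ♣,♣.♣  
            

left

            
            
            
            
    ♣♣,,♣#,♣
    ♣,,#,.~,
    ,.@,,.,,
    ♣~,.♣♣,,
    .♣♣~,#♣#
      ,♣.♣♣♣
      ♣,♣.♣ 
            

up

            
            
            
            
    ♣♣,#,   
    ♣♣,,♣#,♣
    ♣,@#,.~,
    ,..,,.,,
    ♣~,.♣♣,,
    .♣♣~,#♣#
      ,♣.♣♣♣
      ♣,♣.♣ 

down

            
            
            
    ♣♣,#,   
    ♣♣,,♣#,♣
    ♣,,#,.~,
    ,.@,,.,,
    ♣~,.♣♣,,
    .♣♣~,#♣#
      ,♣.♣♣♣
      ♣,♣.♣ 
            

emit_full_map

♣♣,#,   
♣♣,,♣#,♣
♣,,#,.~,
,.@,,.,,
♣~,.♣♣,,
.♣♣~,#♣#
  ,♣.♣♣♣
  ♣,♣.♣ 

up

            
            
            
            
    ♣♣,#,   
    ♣♣,,♣#,♣
    ♣,@#,.~,
    ,..,,.,,
    ♣~,.♣♣,,
    .♣♣~,#♣#
      ,♣.♣♣♣
      ♣,♣.♣ 

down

            
            
            
    ♣♣,#,   
    ♣♣,,♣#,♣
    ♣,,#,.~,
    ,.@,,.,,
    ♣~,.♣♣,,
    .♣♣~,#♣#
      ,♣.♣♣♣
      ♣,♣.♣ 
            

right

            
            
            
   ♣♣,#,    
   ♣♣,,♣#,♣ 
   ♣,,#,.~, 
   ,..@,.,, 
   ♣~,.♣♣,, 
   .♣♣~,#♣# 
     ,♣.♣♣♣ 
     ♣,♣.♣  
            

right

            
            
            
  ♣♣,#,     
  ♣♣,,♣#,♣  
  ♣,,#,.~,  
  ,..,@.,,  
  ♣~,.♣♣,,  
  .♣♣~,#♣#  
    ,♣.♣♣♣  
    ♣,♣.♣   
            

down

            
            
  ♣♣,#,     
  ♣♣,,♣#,♣  
  ♣,,#,.~,  
  ,..,,.,,  
  ♣~,.@♣,,  
  .♣♣~,#♣#  
    ,♣.♣♣♣  
    ♣,♣.♣   
            
            

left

            
            
   ♣♣,#,    
   ♣♣,,♣#,♣ 
   ♣,,#,.~, 
   ,..,,.,, 
   ♣~,@♣♣,, 
   .♣♣~,#♣# 
    ~,♣.♣♣♣ 
     ♣,♣.♣  
            
            

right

            
            
  ♣♣,#,     
  ♣♣,,♣#,♣  
  ♣,,#,.~,  
  ,..,,.,,  
  ♣~,.@♣,,  
  .♣♣~,#♣#  
   ~,♣.♣♣♣  
    ♣,♣.♣   
            
            

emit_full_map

♣♣,#,   
♣♣,,♣#,♣
♣,,#,.~,
,..,,.,,
♣~,.@♣,,
.♣♣~,#♣#
 ~,♣.♣♣♣
  ♣,♣.♣ 

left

            
            
   ♣♣,#,    
   ♣♣,,♣#,♣ 
   ♣,,#,.~, 
   ,..,,.,, 
   ♣~,@♣♣,, 
   .♣♣~,#♣# 
    ~,♣.♣♣♣ 
     ♣,♣.♣  
            
            

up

            
            
            
   ♣♣,#,    
   ♣♣,,♣#,♣ 
   ♣,,#,.~, 
   ,..@,.,, 
   ♣~,.♣♣,, 
   .♣♣~,#♣# 
    ~,♣.♣♣♣ 
     ♣,♣.♣  
            

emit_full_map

♣♣,#,   
♣♣,,♣#,♣
♣,,#,.~,
,..@,.,,
♣~,.♣♣,,
.♣♣~,#♣#
 ~,♣.♣♣♣
  ♣,♣.♣ 


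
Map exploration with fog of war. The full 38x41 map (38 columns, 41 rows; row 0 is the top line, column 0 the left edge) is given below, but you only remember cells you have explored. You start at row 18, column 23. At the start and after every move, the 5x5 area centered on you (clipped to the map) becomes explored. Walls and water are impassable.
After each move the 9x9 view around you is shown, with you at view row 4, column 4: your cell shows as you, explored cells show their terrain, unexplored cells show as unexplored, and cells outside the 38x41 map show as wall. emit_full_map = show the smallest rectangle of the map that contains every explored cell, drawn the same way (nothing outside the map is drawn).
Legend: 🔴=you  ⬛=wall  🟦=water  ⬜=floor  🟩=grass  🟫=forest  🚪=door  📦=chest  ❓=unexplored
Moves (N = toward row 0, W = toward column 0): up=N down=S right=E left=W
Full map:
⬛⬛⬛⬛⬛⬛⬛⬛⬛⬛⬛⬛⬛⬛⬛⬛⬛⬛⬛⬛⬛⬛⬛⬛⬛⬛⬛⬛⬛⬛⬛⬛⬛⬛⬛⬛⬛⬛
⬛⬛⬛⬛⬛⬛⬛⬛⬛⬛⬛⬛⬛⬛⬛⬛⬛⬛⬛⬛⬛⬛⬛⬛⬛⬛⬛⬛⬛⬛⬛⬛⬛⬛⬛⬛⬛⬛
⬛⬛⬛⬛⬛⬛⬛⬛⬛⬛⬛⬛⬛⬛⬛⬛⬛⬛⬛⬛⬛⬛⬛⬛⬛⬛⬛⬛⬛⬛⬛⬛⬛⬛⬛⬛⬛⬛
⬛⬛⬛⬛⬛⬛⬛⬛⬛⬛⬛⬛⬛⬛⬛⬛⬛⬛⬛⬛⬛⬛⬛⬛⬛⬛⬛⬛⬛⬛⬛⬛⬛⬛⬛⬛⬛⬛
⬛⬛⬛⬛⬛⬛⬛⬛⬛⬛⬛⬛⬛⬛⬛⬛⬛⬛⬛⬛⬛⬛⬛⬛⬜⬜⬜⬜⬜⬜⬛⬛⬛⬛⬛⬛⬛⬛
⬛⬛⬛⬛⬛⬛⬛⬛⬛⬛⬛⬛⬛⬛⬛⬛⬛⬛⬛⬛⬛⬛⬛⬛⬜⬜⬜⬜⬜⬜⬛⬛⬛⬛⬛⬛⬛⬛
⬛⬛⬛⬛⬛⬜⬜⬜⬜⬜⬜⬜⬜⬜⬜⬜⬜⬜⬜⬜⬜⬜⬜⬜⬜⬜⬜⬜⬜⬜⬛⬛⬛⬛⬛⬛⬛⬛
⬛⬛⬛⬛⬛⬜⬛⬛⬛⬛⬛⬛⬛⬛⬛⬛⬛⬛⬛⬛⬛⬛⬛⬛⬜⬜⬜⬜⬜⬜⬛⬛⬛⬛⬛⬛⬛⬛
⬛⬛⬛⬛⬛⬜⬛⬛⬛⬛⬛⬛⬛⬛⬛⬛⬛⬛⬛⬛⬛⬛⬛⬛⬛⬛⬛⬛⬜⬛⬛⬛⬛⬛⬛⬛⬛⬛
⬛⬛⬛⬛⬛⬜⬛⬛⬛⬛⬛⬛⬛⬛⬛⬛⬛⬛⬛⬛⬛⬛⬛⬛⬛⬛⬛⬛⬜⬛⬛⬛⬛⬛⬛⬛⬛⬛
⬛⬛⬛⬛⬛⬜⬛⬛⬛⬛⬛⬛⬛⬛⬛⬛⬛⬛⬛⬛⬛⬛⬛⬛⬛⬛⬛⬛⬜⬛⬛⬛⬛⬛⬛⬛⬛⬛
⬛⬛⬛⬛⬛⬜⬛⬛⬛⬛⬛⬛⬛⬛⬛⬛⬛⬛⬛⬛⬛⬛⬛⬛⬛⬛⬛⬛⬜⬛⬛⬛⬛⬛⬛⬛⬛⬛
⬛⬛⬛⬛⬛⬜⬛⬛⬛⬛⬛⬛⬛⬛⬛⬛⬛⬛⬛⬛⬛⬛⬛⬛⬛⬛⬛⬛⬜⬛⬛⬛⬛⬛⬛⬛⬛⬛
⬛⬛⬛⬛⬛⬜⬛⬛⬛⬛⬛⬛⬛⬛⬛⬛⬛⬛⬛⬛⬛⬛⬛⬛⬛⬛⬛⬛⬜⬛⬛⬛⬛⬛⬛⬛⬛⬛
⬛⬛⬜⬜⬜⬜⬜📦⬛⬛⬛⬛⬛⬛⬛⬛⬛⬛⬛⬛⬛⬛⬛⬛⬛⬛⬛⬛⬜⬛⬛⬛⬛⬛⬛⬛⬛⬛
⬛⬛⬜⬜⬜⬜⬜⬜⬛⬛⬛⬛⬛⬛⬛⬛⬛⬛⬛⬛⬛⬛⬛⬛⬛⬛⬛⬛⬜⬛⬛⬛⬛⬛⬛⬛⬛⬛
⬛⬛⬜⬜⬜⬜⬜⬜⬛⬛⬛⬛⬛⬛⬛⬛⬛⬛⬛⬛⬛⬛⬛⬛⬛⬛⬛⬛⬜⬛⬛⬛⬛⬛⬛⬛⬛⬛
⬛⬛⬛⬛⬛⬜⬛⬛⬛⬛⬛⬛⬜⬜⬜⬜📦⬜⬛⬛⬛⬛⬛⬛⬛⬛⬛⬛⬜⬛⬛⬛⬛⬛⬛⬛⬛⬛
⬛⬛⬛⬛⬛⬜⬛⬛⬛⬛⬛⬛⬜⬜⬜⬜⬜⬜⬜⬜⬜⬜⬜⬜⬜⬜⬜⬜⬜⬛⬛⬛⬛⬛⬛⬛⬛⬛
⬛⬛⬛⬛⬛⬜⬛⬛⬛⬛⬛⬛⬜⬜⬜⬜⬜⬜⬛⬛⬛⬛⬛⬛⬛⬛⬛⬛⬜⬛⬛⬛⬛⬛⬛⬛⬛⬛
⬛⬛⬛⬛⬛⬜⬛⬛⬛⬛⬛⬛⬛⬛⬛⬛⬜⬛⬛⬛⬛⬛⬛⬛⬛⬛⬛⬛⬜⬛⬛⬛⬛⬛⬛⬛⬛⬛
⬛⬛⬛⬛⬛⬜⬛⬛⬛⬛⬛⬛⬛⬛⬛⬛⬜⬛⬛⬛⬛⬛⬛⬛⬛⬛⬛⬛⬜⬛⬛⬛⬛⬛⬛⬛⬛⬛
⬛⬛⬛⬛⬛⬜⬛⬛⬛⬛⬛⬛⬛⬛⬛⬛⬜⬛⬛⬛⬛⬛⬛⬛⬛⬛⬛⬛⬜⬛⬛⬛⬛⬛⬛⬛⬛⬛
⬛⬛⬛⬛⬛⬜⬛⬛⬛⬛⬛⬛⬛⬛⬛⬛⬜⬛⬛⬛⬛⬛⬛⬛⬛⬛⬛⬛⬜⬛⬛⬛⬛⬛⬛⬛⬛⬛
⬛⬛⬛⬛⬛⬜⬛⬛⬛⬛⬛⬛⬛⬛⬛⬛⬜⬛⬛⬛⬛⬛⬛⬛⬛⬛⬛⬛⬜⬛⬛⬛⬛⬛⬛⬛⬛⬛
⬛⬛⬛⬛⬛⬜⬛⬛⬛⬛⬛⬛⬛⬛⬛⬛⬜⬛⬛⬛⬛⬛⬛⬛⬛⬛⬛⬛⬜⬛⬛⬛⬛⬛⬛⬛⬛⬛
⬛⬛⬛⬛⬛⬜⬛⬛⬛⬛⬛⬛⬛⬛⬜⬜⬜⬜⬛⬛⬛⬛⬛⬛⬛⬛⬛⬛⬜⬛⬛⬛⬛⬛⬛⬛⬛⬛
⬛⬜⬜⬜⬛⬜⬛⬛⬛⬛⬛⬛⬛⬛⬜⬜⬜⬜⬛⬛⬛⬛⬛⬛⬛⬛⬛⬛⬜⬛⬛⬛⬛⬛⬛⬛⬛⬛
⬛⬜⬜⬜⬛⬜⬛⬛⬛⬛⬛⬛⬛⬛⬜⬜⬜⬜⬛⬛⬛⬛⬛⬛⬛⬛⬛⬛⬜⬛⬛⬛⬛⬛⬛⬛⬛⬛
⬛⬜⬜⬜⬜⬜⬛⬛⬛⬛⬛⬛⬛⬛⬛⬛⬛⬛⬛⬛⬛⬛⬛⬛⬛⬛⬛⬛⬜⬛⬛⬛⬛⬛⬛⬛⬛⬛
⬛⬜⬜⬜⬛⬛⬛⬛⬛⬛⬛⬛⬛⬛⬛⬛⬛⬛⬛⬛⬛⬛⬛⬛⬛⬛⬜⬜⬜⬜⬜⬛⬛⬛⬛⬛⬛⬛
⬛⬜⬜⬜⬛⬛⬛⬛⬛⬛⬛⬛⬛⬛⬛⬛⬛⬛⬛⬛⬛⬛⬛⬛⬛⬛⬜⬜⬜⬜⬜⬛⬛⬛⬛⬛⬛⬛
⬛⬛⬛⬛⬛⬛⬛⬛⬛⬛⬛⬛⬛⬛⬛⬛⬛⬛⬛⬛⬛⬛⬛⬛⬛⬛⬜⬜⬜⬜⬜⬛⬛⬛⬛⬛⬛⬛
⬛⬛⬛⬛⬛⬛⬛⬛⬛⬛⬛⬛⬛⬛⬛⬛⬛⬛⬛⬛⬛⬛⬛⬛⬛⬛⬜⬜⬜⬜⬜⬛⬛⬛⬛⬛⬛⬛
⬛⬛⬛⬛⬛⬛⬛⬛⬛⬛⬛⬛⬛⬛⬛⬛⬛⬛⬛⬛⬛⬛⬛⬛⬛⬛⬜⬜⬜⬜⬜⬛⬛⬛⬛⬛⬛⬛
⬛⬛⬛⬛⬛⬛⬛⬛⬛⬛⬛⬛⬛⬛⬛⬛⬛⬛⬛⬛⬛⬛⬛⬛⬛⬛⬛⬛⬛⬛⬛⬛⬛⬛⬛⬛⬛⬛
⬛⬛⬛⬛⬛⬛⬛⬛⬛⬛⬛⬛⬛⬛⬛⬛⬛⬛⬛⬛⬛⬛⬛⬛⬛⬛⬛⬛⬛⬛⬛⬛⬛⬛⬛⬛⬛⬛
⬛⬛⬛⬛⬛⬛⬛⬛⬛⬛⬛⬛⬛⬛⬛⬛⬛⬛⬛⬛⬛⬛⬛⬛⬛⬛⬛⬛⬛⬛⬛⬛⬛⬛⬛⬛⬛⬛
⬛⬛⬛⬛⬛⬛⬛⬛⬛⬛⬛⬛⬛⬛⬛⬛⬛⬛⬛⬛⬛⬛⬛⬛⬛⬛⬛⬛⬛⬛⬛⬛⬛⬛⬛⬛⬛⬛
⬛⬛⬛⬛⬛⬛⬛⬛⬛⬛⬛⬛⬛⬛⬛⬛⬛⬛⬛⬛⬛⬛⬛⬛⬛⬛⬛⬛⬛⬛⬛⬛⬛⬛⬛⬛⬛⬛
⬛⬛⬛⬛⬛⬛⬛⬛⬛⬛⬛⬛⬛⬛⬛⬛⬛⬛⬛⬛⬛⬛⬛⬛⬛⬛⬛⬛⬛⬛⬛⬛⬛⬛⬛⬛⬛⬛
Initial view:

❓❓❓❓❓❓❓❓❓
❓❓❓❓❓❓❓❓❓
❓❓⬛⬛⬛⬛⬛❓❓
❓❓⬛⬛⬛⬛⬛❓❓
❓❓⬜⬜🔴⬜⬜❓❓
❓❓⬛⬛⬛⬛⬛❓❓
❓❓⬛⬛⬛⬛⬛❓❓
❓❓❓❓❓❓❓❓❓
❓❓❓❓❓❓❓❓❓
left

❓❓❓❓❓❓❓❓❓
❓❓❓❓❓❓❓❓❓
❓❓⬛⬛⬛⬛⬛⬛❓
❓❓⬛⬛⬛⬛⬛⬛❓
❓❓⬜⬜🔴⬜⬜⬜❓
❓❓⬛⬛⬛⬛⬛⬛❓
❓❓⬛⬛⬛⬛⬛⬛❓
❓❓❓❓❓❓❓❓❓
❓❓❓❓❓❓❓❓❓

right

❓❓❓❓❓❓❓❓❓
❓❓❓❓❓❓❓❓❓
❓⬛⬛⬛⬛⬛⬛❓❓
❓⬛⬛⬛⬛⬛⬛❓❓
❓⬜⬜⬜🔴⬜⬜❓❓
❓⬛⬛⬛⬛⬛⬛❓❓
❓⬛⬛⬛⬛⬛⬛❓❓
❓❓❓❓❓❓❓❓❓
❓❓❓❓❓❓❓❓❓

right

❓❓❓❓❓❓❓❓❓
❓❓❓❓❓❓❓❓❓
⬛⬛⬛⬛⬛⬛⬛❓❓
⬛⬛⬛⬛⬛⬛⬛❓❓
⬜⬜⬜⬜🔴⬜⬜❓❓
⬛⬛⬛⬛⬛⬛⬛❓❓
⬛⬛⬛⬛⬛⬛⬛❓❓
❓❓❓❓❓❓❓❓❓
❓❓❓❓❓❓❓❓❓

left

❓❓❓❓❓❓❓❓❓
❓❓❓❓❓❓❓❓❓
❓⬛⬛⬛⬛⬛⬛⬛❓
❓⬛⬛⬛⬛⬛⬛⬛❓
❓⬜⬜⬜🔴⬜⬜⬜❓
❓⬛⬛⬛⬛⬛⬛⬛❓
❓⬛⬛⬛⬛⬛⬛⬛❓
❓❓❓❓❓❓❓❓❓
❓❓❓❓❓❓❓❓❓

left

❓❓❓❓❓❓❓❓❓
❓❓❓❓❓❓❓❓❓
❓❓⬛⬛⬛⬛⬛⬛⬛
❓❓⬛⬛⬛⬛⬛⬛⬛
❓❓⬜⬜🔴⬜⬜⬜⬜
❓❓⬛⬛⬛⬛⬛⬛⬛
❓❓⬛⬛⬛⬛⬛⬛⬛
❓❓❓❓❓❓❓❓❓
❓❓❓❓❓❓❓❓❓

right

❓❓❓❓❓❓❓❓❓
❓❓❓❓❓❓❓❓❓
❓⬛⬛⬛⬛⬛⬛⬛❓
❓⬛⬛⬛⬛⬛⬛⬛❓
❓⬜⬜⬜🔴⬜⬜⬜❓
❓⬛⬛⬛⬛⬛⬛⬛❓
❓⬛⬛⬛⬛⬛⬛⬛❓
❓❓❓❓❓❓❓❓❓
❓❓❓❓❓❓❓❓❓

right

❓❓❓❓❓❓❓❓❓
❓❓❓❓❓❓❓❓❓
⬛⬛⬛⬛⬛⬛⬛❓❓
⬛⬛⬛⬛⬛⬛⬛❓❓
⬜⬜⬜⬜🔴⬜⬜❓❓
⬛⬛⬛⬛⬛⬛⬛❓❓
⬛⬛⬛⬛⬛⬛⬛❓❓
❓❓❓❓❓❓❓❓❓
❓❓❓❓❓❓❓❓❓


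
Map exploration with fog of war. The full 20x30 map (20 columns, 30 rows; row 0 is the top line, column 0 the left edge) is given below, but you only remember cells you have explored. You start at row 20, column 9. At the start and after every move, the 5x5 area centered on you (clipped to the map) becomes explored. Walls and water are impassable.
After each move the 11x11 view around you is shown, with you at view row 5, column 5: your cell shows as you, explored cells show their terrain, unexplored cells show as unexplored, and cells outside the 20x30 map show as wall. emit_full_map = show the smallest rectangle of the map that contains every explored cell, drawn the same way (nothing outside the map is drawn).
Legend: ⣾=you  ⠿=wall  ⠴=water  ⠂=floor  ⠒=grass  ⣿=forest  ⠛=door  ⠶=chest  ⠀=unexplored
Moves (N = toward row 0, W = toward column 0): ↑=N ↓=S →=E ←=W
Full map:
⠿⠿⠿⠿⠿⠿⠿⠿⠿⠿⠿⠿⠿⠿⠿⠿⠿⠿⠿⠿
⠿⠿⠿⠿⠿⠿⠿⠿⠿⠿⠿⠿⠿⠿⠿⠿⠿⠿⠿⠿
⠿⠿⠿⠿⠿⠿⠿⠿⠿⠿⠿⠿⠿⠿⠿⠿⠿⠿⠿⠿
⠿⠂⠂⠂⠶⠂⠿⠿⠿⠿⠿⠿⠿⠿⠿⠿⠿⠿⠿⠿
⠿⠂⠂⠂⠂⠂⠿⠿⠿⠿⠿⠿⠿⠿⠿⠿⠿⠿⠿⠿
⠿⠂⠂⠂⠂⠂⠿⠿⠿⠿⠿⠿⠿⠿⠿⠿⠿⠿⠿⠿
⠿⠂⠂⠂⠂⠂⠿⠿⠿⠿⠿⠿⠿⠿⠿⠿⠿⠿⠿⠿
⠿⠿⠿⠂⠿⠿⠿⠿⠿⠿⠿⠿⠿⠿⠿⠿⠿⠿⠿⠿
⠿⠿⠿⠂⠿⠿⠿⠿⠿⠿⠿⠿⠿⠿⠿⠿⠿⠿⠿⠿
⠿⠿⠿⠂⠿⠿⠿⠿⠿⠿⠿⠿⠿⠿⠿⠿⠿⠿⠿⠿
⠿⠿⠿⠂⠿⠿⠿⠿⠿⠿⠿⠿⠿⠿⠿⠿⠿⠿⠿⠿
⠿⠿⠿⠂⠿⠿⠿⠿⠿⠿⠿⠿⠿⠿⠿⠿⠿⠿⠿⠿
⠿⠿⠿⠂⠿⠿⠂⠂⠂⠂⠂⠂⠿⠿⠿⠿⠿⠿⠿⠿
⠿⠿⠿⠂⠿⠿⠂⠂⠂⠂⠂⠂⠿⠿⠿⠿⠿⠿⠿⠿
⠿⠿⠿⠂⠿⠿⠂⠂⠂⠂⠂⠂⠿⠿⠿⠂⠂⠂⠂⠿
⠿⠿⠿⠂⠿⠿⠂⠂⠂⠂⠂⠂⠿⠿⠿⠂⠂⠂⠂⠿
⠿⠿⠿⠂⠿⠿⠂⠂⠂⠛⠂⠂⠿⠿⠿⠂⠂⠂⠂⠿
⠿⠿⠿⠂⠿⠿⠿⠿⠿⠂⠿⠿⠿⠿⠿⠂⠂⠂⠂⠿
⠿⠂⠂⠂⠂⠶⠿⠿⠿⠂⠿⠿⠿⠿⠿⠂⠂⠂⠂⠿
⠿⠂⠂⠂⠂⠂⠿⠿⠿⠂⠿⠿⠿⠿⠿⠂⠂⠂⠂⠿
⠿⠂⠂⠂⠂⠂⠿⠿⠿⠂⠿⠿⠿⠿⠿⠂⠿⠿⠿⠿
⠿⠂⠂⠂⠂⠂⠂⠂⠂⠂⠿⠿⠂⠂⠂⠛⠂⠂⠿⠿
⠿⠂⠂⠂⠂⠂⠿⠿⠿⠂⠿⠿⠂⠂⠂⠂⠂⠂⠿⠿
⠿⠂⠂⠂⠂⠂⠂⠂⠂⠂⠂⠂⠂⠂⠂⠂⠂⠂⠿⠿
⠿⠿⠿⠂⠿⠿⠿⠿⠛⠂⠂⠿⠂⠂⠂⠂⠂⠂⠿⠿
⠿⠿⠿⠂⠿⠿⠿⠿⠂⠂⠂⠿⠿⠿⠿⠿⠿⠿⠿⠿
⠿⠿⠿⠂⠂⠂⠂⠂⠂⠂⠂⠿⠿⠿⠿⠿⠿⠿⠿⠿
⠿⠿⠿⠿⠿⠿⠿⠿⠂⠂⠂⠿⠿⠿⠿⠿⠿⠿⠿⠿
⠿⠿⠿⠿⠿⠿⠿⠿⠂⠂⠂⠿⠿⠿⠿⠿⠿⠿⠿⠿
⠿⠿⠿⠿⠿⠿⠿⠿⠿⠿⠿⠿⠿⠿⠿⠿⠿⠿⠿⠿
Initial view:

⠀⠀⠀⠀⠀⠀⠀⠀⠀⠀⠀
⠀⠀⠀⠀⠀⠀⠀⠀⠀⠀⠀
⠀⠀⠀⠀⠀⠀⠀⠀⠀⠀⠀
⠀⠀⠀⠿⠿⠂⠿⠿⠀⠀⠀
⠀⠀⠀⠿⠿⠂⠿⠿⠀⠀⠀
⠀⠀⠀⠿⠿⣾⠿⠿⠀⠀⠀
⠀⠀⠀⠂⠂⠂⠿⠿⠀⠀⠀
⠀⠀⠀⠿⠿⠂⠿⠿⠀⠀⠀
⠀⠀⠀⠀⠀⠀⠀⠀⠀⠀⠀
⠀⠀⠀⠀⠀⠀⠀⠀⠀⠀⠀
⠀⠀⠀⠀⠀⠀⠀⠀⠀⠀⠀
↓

⠀⠀⠀⠀⠀⠀⠀⠀⠀⠀⠀
⠀⠀⠀⠀⠀⠀⠀⠀⠀⠀⠀
⠀⠀⠀⠿⠿⠂⠿⠿⠀⠀⠀
⠀⠀⠀⠿⠿⠂⠿⠿⠀⠀⠀
⠀⠀⠀⠿⠿⠂⠿⠿⠀⠀⠀
⠀⠀⠀⠂⠂⣾⠿⠿⠀⠀⠀
⠀⠀⠀⠿⠿⠂⠿⠿⠀⠀⠀
⠀⠀⠀⠂⠂⠂⠂⠂⠀⠀⠀
⠀⠀⠀⠀⠀⠀⠀⠀⠀⠀⠀
⠀⠀⠀⠀⠀⠀⠀⠀⠀⠀⠀
⠀⠀⠀⠀⠀⠀⠀⠀⠀⠀⠀

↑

⠀⠀⠀⠀⠀⠀⠀⠀⠀⠀⠀
⠀⠀⠀⠀⠀⠀⠀⠀⠀⠀⠀
⠀⠀⠀⠀⠀⠀⠀⠀⠀⠀⠀
⠀⠀⠀⠿⠿⠂⠿⠿⠀⠀⠀
⠀⠀⠀⠿⠿⠂⠿⠿⠀⠀⠀
⠀⠀⠀⠿⠿⣾⠿⠿⠀⠀⠀
⠀⠀⠀⠂⠂⠂⠿⠿⠀⠀⠀
⠀⠀⠀⠿⠿⠂⠿⠿⠀⠀⠀
⠀⠀⠀⠂⠂⠂⠂⠂⠀⠀⠀
⠀⠀⠀⠀⠀⠀⠀⠀⠀⠀⠀
⠀⠀⠀⠀⠀⠀⠀⠀⠀⠀⠀

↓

⠀⠀⠀⠀⠀⠀⠀⠀⠀⠀⠀
⠀⠀⠀⠀⠀⠀⠀⠀⠀⠀⠀
⠀⠀⠀⠿⠿⠂⠿⠿⠀⠀⠀
⠀⠀⠀⠿⠿⠂⠿⠿⠀⠀⠀
⠀⠀⠀⠿⠿⠂⠿⠿⠀⠀⠀
⠀⠀⠀⠂⠂⣾⠿⠿⠀⠀⠀
⠀⠀⠀⠿⠿⠂⠿⠿⠀⠀⠀
⠀⠀⠀⠂⠂⠂⠂⠂⠀⠀⠀
⠀⠀⠀⠀⠀⠀⠀⠀⠀⠀⠀
⠀⠀⠀⠀⠀⠀⠀⠀⠀⠀⠀
⠀⠀⠀⠀⠀⠀⠀⠀⠀⠀⠀

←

⠀⠀⠀⠀⠀⠀⠀⠀⠀⠀⠀
⠀⠀⠀⠀⠀⠀⠀⠀⠀⠀⠀
⠀⠀⠀⠀⠿⠿⠂⠿⠿⠀⠀
⠀⠀⠀⠿⠿⠿⠂⠿⠿⠀⠀
⠀⠀⠀⠿⠿⠿⠂⠿⠿⠀⠀
⠀⠀⠀⠂⠂⣾⠂⠿⠿⠀⠀
⠀⠀⠀⠿⠿⠿⠂⠿⠿⠀⠀
⠀⠀⠀⠂⠂⠂⠂⠂⠂⠀⠀
⠀⠀⠀⠀⠀⠀⠀⠀⠀⠀⠀
⠀⠀⠀⠀⠀⠀⠀⠀⠀⠀⠀
⠀⠀⠀⠀⠀⠀⠀⠀⠀⠀⠀

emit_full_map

⠀⠿⠿⠂⠿⠿
⠿⠿⠿⠂⠿⠿
⠿⠿⠿⠂⠿⠿
⠂⠂⣾⠂⠿⠿
⠿⠿⠿⠂⠿⠿
⠂⠂⠂⠂⠂⠂

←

⠀⠀⠀⠀⠀⠀⠀⠀⠀⠀⠀
⠀⠀⠀⠀⠀⠀⠀⠀⠀⠀⠀
⠀⠀⠀⠀⠀⠿⠿⠂⠿⠿⠀
⠀⠀⠀⠂⠿⠿⠿⠂⠿⠿⠀
⠀⠀⠀⠂⠿⠿⠿⠂⠿⠿⠀
⠀⠀⠀⠂⠂⣾⠂⠂⠿⠿⠀
⠀⠀⠀⠂⠿⠿⠿⠂⠿⠿⠀
⠀⠀⠀⠂⠂⠂⠂⠂⠂⠂⠀
⠀⠀⠀⠀⠀⠀⠀⠀⠀⠀⠀
⠀⠀⠀⠀⠀⠀⠀⠀⠀⠀⠀
⠀⠀⠀⠀⠀⠀⠀⠀⠀⠀⠀

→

⠀⠀⠀⠀⠀⠀⠀⠀⠀⠀⠀
⠀⠀⠀⠀⠀⠀⠀⠀⠀⠀⠀
⠀⠀⠀⠀⠿⠿⠂⠿⠿⠀⠀
⠀⠀⠂⠿⠿⠿⠂⠿⠿⠀⠀
⠀⠀⠂⠿⠿⠿⠂⠿⠿⠀⠀
⠀⠀⠂⠂⠂⣾⠂⠿⠿⠀⠀
⠀⠀⠂⠿⠿⠿⠂⠿⠿⠀⠀
⠀⠀⠂⠂⠂⠂⠂⠂⠂⠀⠀
⠀⠀⠀⠀⠀⠀⠀⠀⠀⠀⠀
⠀⠀⠀⠀⠀⠀⠀⠀⠀⠀⠀
⠀⠀⠀⠀⠀⠀⠀⠀⠀⠀⠀

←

⠀⠀⠀⠀⠀⠀⠀⠀⠀⠀⠀
⠀⠀⠀⠀⠀⠀⠀⠀⠀⠀⠀
⠀⠀⠀⠀⠀⠿⠿⠂⠿⠿⠀
⠀⠀⠀⠂⠿⠿⠿⠂⠿⠿⠀
⠀⠀⠀⠂⠿⠿⠿⠂⠿⠿⠀
⠀⠀⠀⠂⠂⣾⠂⠂⠿⠿⠀
⠀⠀⠀⠂⠿⠿⠿⠂⠿⠿⠀
⠀⠀⠀⠂⠂⠂⠂⠂⠂⠂⠀
⠀⠀⠀⠀⠀⠀⠀⠀⠀⠀⠀
⠀⠀⠀⠀⠀⠀⠀⠀⠀⠀⠀
⠀⠀⠀⠀⠀⠀⠀⠀⠀⠀⠀

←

⠀⠀⠀⠀⠀⠀⠀⠀⠀⠀⠀
⠀⠀⠀⠀⠀⠀⠀⠀⠀⠀⠀
⠀⠀⠀⠀⠀⠀⠿⠿⠂⠿⠿
⠀⠀⠀⠂⠂⠿⠿⠿⠂⠿⠿
⠀⠀⠀⠂⠂⠿⠿⠿⠂⠿⠿
⠀⠀⠀⠂⠂⣾⠂⠂⠂⠿⠿
⠀⠀⠀⠂⠂⠿⠿⠿⠂⠿⠿
⠀⠀⠀⠂⠂⠂⠂⠂⠂⠂⠂
⠀⠀⠀⠀⠀⠀⠀⠀⠀⠀⠀
⠀⠀⠀⠀⠀⠀⠀⠀⠀⠀⠀
⠀⠀⠀⠀⠀⠀⠀⠀⠀⠀⠀

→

⠀⠀⠀⠀⠀⠀⠀⠀⠀⠀⠀
⠀⠀⠀⠀⠀⠀⠀⠀⠀⠀⠀
⠀⠀⠀⠀⠀⠿⠿⠂⠿⠿⠀
⠀⠀⠂⠂⠿⠿⠿⠂⠿⠿⠀
⠀⠀⠂⠂⠿⠿⠿⠂⠿⠿⠀
⠀⠀⠂⠂⠂⣾⠂⠂⠿⠿⠀
⠀⠀⠂⠂⠿⠿⠿⠂⠿⠿⠀
⠀⠀⠂⠂⠂⠂⠂⠂⠂⠂⠀
⠀⠀⠀⠀⠀⠀⠀⠀⠀⠀⠀
⠀⠀⠀⠀⠀⠀⠀⠀⠀⠀⠀
⠀⠀⠀⠀⠀⠀⠀⠀⠀⠀⠀

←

⠀⠀⠀⠀⠀⠀⠀⠀⠀⠀⠀
⠀⠀⠀⠀⠀⠀⠀⠀⠀⠀⠀
⠀⠀⠀⠀⠀⠀⠿⠿⠂⠿⠿
⠀⠀⠀⠂⠂⠿⠿⠿⠂⠿⠿
⠀⠀⠀⠂⠂⠿⠿⠿⠂⠿⠿
⠀⠀⠀⠂⠂⣾⠂⠂⠂⠿⠿
⠀⠀⠀⠂⠂⠿⠿⠿⠂⠿⠿
⠀⠀⠀⠂⠂⠂⠂⠂⠂⠂⠂
⠀⠀⠀⠀⠀⠀⠀⠀⠀⠀⠀
⠀⠀⠀⠀⠀⠀⠀⠀⠀⠀⠀
⠀⠀⠀⠀⠀⠀⠀⠀⠀⠀⠀

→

⠀⠀⠀⠀⠀⠀⠀⠀⠀⠀⠀
⠀⠀⠀⠀⠀⠀⠀⠀⠀⠀⠀
⠀⠀⠀⠀⠀⠿⠿⠂⠿⠿⠀
⠀⠀⠂⠂⠿⠿⠿⠂⠿⠿⠀
⠀⠀⠂⠂⠿⠿⠿⠂⠿⠿⠀
⠀⠀⠂⠂⠂⣾⠂⠂⠿⠿⠀
⠀⠀⠂⠂⠿⠿⠿⠂⠿⠿⠀
⠀⠀⠂⠂⠂⠂⠂⠂⠂⠂⠀
⠀⠀⠀⠀⠀⠀⠀⠀⠀⠀⠀
⠀⠀⠀⠀⠀⠀⠀⠀⠀⠀⠀
⠀⠀⠀⠀⠀⠀⠀⠀⠀⠀⠀


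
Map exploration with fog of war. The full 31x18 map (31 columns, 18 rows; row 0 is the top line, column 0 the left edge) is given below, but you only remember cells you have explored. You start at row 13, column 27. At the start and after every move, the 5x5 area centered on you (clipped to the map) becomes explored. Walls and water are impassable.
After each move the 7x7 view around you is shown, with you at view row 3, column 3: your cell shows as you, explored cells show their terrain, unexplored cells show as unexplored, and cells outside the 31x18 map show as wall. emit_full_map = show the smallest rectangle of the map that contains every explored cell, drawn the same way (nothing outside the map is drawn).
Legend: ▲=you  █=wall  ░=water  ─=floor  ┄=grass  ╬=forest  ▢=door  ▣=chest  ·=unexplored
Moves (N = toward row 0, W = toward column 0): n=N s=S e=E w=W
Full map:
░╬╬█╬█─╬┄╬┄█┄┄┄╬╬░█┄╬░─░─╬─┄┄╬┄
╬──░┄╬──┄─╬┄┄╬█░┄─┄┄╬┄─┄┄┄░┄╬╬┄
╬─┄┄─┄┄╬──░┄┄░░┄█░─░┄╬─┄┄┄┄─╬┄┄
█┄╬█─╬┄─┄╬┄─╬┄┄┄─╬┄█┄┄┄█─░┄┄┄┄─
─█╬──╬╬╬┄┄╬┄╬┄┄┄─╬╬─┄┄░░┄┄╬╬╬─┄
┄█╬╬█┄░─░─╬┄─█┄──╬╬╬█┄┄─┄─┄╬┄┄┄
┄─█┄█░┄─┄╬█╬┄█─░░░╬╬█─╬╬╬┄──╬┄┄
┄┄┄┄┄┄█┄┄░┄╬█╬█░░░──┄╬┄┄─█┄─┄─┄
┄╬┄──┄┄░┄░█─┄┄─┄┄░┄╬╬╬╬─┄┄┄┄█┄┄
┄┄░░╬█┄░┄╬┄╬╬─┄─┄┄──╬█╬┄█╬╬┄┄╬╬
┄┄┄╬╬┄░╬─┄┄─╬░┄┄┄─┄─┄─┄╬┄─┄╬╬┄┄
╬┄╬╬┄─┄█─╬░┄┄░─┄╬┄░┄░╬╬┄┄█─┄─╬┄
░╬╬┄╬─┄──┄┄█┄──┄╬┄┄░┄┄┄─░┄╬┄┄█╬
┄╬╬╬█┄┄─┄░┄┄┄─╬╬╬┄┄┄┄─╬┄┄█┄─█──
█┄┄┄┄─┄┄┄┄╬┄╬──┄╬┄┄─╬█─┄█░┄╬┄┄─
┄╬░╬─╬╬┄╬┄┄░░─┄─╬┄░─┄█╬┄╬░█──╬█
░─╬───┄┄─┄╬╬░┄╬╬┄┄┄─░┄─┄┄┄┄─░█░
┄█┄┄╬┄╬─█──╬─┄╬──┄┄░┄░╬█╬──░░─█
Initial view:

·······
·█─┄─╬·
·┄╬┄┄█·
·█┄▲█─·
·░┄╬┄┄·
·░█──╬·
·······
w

·······
·┄█─┄─╬
·░┄╬┄┄█
·┄█▲─█─
·█░┄╬┄┄
·╬░█──╬
·······

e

·······
┄█─┄─╬·
░┄╬┄┄█·
┄█┄▲█─·
█░┄╬┄┄·
╬░█──╬·
·······

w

·······
·┄█─┄─╬
·░┄╬┄┄█
·┄█▲─█─
·█░┄╬┄┄
·╬░█──╬
·······

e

·······
┄█─┄─╬·
░┄╬┄┄█·
┄█┄▲█─·
█░┄╬┄┄·
╬░█──╬·
·······

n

·······
·─┄╬╬┄·
┄█─┄─╬·
░┄╬▲┄█·
┄█┄─█─·
█░┄╬┄┄·
╬░█──╬·

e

······█
─┄╬╬┄┄█
█─┄─╬┄█
┄╬┄▲█╬█
█┄─█──█
░┄╬┄┄─█
░█──╬·█

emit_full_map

·─┄╬╬┄┄
┄█─┄─╬┄
░┄╬┄▲█╬
┄█┄─█──
█░┄╬┄┄─
╬░█──╬·

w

·······
·─┄╬╬┄┄
┄█─┄─╬┄
░┄╬▲┄█╬
┄█┄─█──
█░┄╬┄┄─
╬░█──╬·

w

·······
·┄─┄╬╬┄
·┄█─┄─╬
·░┄▲┄┄█
·┄█┄─█─
·█░┄╬┄┄
·╬░█──╬

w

·······
·╬┄─┄╬╬
·┄┄█─┄─
·─░▲╬┄┄
·┄┄█┄─█
·┄█░┄╬┄
··╬░█──

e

·······
╬┄─┄╬╬┄
┄┄█─┄─╬
─░┄▲┄┄█
┄┄█┄─█─
┄█░┄╬┄┄
·╬░█──╬

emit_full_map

╬┄─┄╬╬┄┄
┄┄█─┄─╬┄
─░┄▲┄┄█╬
┄┄█┄─█──
┄█░┄╬┄┄─
·╬░█──╬·

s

╬┄─┄╬╬┄
┄┄█─┄─╬
─░┄╬┄┄█
┄┄█▲─█─
┄█░┄╬┄┄
·╬░█──╬
·······

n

·······
╬┄─┄╬╬┄
┄┄█─┄─╬
─░┄▲┄┄█
┄┄█┄─█─
┄█░┄╬┄┄
·╬░█──╬

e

·······
┄─┄╬╬┄┄
┄█─┄─╬┄
░┄╬▲┄█╬
┄█┄─█──
█░┄╬┄┄─
╬░█──╬·

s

┄─┄╬╬┄┄
┄█─┄─╬┄
░┄╬┄┄█╬
┄█┄▲█──
█░┄╬┄┄─
╬░█──╬·
·······

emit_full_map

╬┄─┄╬╬┄┄
┄┄█─┄─╬┄
─░┄╬┄┄█╬
┄┄█┄▲█──
┄█░┄╬┄┄─
·╬░█──╬·

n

·······
┄─┄╬╬┄┄
┄█─┄─╬┄
░┄╬▲┄█╬
┄█┄─█──
█░┄╬┄┄─
╬░█──╬·

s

┄─┄╬╬┄┄
┄█─┄─╬┄
░┄╬┄┄█╬
┄█┄▲█──
█░┄╬┄┄─
╬░█──╬·
·······


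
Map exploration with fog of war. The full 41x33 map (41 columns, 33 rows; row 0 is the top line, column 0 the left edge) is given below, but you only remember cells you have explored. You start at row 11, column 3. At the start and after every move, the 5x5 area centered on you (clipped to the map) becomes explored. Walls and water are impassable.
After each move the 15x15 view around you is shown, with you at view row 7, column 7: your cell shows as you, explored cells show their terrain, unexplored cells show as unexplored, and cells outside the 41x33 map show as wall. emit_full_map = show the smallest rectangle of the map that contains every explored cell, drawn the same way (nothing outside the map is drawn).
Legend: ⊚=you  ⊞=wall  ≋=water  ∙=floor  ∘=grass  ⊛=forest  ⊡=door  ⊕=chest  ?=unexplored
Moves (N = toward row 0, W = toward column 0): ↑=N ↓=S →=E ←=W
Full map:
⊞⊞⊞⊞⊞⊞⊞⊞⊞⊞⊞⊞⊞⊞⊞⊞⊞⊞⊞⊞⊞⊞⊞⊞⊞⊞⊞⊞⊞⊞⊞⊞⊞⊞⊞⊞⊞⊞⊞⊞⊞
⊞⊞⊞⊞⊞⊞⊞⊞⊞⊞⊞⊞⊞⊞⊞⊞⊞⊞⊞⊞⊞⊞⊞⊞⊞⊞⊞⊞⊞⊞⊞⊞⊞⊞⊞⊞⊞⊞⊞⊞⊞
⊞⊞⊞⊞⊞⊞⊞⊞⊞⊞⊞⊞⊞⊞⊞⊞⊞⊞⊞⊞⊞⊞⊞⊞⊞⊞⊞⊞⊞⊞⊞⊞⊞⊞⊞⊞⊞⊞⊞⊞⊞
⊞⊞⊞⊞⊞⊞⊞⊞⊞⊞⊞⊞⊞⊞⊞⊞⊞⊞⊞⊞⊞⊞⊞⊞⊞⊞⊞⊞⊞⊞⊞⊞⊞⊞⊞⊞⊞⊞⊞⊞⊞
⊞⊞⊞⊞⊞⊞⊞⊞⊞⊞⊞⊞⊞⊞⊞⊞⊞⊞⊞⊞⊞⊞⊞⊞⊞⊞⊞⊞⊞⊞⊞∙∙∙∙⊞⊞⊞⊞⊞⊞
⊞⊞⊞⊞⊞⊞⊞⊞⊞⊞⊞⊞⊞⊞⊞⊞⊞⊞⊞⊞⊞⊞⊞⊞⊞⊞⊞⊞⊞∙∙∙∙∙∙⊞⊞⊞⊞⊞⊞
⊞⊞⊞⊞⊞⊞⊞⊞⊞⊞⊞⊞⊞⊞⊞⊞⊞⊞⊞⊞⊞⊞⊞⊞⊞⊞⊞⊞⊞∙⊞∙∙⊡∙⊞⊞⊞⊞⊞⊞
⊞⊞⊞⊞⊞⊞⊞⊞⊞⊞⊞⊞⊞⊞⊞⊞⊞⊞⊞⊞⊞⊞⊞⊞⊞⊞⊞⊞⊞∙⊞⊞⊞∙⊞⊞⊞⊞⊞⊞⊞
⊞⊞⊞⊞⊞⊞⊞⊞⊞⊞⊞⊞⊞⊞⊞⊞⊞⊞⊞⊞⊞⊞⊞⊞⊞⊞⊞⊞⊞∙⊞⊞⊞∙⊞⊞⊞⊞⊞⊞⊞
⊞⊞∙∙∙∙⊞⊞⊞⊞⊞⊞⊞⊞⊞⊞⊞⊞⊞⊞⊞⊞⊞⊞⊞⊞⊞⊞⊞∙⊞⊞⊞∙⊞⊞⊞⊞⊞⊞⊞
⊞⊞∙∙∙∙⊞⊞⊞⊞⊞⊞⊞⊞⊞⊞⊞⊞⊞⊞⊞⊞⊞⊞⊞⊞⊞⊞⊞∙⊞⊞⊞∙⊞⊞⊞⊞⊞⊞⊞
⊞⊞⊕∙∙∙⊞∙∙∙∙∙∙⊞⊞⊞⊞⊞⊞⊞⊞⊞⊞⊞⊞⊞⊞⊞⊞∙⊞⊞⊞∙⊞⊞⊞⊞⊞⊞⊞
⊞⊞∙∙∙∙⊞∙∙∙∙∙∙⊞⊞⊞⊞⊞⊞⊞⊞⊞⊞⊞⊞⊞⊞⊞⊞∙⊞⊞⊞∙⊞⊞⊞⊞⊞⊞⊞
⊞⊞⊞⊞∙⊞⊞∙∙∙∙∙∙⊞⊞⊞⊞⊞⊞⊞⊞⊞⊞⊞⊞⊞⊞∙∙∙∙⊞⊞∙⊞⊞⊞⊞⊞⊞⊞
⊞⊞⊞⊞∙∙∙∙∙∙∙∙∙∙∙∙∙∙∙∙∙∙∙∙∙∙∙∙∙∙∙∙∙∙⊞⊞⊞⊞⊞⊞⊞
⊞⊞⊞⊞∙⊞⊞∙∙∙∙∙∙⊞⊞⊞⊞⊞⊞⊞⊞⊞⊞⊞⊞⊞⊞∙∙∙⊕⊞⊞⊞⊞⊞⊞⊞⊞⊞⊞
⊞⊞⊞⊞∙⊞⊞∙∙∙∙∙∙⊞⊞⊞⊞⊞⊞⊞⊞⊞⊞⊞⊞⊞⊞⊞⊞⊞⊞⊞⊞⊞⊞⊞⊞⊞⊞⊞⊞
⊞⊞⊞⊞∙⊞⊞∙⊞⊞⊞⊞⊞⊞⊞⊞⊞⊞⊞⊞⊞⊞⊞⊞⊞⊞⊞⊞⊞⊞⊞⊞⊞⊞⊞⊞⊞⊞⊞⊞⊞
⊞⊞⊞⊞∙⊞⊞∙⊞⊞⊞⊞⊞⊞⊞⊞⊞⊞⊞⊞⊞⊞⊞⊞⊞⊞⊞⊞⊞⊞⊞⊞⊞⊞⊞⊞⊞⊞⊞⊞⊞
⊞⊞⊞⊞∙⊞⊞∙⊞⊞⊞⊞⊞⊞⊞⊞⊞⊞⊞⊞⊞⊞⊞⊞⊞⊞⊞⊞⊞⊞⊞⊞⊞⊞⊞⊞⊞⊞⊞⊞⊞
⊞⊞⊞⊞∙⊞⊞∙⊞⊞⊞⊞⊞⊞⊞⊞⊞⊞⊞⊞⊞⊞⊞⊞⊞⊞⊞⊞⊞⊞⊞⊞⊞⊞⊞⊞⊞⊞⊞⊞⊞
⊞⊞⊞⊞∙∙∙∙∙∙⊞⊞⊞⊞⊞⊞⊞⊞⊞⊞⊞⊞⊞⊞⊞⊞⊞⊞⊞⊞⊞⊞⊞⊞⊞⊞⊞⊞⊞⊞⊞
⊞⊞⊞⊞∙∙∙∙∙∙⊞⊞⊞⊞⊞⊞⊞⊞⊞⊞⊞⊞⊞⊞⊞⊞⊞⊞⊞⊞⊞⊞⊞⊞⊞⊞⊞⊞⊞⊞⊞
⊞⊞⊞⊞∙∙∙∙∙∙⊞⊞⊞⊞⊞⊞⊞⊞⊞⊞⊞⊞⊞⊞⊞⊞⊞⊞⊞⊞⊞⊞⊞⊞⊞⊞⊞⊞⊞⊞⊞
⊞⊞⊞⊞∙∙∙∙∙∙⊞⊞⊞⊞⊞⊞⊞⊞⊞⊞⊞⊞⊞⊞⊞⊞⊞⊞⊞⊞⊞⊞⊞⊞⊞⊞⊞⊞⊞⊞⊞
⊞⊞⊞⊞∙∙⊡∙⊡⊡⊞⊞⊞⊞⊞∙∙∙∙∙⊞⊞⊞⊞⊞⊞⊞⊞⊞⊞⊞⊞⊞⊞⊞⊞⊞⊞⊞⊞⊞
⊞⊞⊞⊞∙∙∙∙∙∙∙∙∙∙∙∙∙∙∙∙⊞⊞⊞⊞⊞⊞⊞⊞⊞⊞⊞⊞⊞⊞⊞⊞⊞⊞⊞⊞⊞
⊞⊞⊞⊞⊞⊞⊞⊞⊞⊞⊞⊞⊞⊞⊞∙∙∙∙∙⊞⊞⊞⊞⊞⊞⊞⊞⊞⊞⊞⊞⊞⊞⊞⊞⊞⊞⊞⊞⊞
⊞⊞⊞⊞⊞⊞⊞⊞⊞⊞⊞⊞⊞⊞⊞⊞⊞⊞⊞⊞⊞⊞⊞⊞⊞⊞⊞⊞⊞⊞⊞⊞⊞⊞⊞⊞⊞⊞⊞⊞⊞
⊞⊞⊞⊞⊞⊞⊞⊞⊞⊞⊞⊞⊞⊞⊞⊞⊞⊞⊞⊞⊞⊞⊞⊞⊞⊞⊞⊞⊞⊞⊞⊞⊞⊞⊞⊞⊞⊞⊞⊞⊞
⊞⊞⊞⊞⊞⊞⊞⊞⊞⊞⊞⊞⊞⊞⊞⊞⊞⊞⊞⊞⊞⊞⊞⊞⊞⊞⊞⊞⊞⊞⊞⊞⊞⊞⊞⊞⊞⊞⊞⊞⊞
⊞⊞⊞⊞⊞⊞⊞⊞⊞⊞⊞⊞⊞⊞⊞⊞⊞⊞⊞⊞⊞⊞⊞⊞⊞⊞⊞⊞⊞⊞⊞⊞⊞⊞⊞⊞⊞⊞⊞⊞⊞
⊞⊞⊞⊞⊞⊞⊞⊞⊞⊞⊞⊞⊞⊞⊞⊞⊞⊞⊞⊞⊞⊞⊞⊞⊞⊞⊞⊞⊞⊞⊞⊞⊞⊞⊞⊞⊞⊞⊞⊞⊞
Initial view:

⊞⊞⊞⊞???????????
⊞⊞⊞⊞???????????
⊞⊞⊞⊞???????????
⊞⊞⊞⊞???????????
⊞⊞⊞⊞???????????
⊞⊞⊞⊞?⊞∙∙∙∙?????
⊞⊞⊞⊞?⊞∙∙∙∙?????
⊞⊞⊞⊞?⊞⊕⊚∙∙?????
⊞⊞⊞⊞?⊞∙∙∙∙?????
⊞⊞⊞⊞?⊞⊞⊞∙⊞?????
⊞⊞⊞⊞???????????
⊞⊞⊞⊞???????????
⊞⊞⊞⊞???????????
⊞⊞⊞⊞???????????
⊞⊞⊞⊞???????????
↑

⊞⊞⊞⊞???????????
⊞⊞⊞⊞???????????
⊞⊞⊞⊞???????????
⊞⊞⊞⊞???????????
⊞⊞⊞⊞???????????
⊞⊞⊞⊞?⊞⊞⊞⊞⊞?????
⊞⊞⊞⊞?⊞∙∙∙∙?????
⊞⊞⊞⊞?⊞∙⊚∙∙?????
⊞⊞⊞⊞?⊞⊕∙∙∙?????
⊞⊞⊞⊞?⊞∙∙∙∙?????
⊞⊞⊞⊞?⊞⊞⊞∙⊞?????
⊞⊞⊞⊞???????????
⊞⊞⊞⊞???????????
⊞⊞⊞⊞???????????
⊞⊞⊞⊞???????????

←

⊞⊞⊞⊞⊞??????????
⊞⊞⊞⊞⊞??????????
⊞⊞⊞⊞⊞??????????
⊞⊞⊞⊞⊞??????????
⊞⊞⊞⊞⊞??????????
⊞⊞⊞⊞⊞⊞⊞⊞⊞⊞⊞????
⊞⊞⊞⊞⊞⊞⊞∙∙∙∙????
⊞⊞⊞⊞⊞⊞⊞⊚∙∙∙????
⊞⊞⊞⊞⊞⊞⊞⊕∙∙∙????
⊞⊞⊞⊞⊞⊞⊞∙∙∙∙????
⊞⊞⊞⊞⊞?⊞⊞⊞∙⊞????
⊞⊞⊞⊞⊞??????????
⊞⊞⊞⊞⊞??????????
⊞⊞⊞⊞⊞??????????
⊞⊞⊞⊞⊞??????????

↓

⊞⊞⊞⊞⊞??????????
⊞⊞⊞⊞⊞??????????
⊞⊞⊞⊞⊞??????????
⊞⊞⊞⊞⊞??????????
⊞⊞⊞⊞⊞⊞⊞⊞⊞⊞⊞????
⊞⊞⊞⊞⊞⊞⊞∙∙∙∙????
⊞⊞⊞⊞⊞⊞⊞∙∙∙∙????
⊞⊞⊞⊞⊞⊞⊞⊚∙∙∙????
⊞⊞⊞⊞⊞⊞⊞∙∙∙∙????
⊞⊞⊞⊞⊞⊞⊞⊞⊞∙⊞????
⊞⊞⊞⊞⊞??????????
⊞⊞⊞⊞⊞??????????
⊞⊞⊞⊞⊞??????????
⊞⊞⊞⊞⊞??????????
⊞⊞⊞⊞⊞??????????

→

⊞⊞⊞⊞???????????
⊞⊞⊞⊞???????????
⊞⊞⊞⊞???????????
⊞⊞⊞⊞???????????
⊞⊞⊞⊞⊞⊞⊞⊞⊞⊞?????
⊞⊞⊞⊞⊞⊞∙∙∙∙?????
⊞⊞⊞⊞⊞⊞∙∙∙∙?????
⊞⊞⊞⊞⊞⊞⊕⊚∙∙?????
⊞⊞⊞⊞⊞⊞∙∙∙∙?????
⊞⊞⊞⊞⊞⊞⊞⊞∙⊞?????
⊞⊞⊞⊞???????????
⊞⊞⊞⊞???????????
⊞⊞⊞⊞???????????
⊞⊞⊞⊞???????????
⊞⊞⊞⊞???????????

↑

⊞⊞⊞⊞???????????
⊞⊞⊞⊞???????????
⊞⊞⊞⊞???????????
⊞⊞⊞⊞???????????
⊞⊞⊞⊞???????????
⊞⊞⊞⊞⊞⊞⊞⊞⊞⊞?????
⊞⊞⊞⊞⊞⊞∙∙∙∙?????
⊞⊞⊞⊞⊞⊞∙⊚∙∙?????
⊞⊞⊞⊞⊞⊞⊕∙∙∙?????
⊞⊞⊞⊞⊞⊞∙∙∙∙?????
⊞⊞⊞⊞⊞⊞⊞⊞∙⊞?????
⊞⊞⊞⊞???????????
⊞⊞⊞⊞???????????
⊞⊞⊞⊞???????????
⊞⊞⊞⊞???????????

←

⊞⊞⊞⊞⊞??????????
⊞⊞⊞⊞⊞??????????
⊞⊞⊞⊞⊞??????????
⊞⊞⊞⊞⊞??????????
⊞⊞⊞⊞⊞??????????
⊞⊞⊞⊞⊞⊞⊞⊞⊞⊞⊞????
⊞⊞⊞⊞⊞⊞⊞∙∙∙∙????
⊞⊞⊞⊞⊞⊞⊞⊚∙∙∙????
⊞⊞⊞⊞⊞⊞⊞⊕∙∙∙????
⊞⊞⊞⊞⊞⊞⊞∙∙∙∙????
⊞⊞⊞⊞⊞⊞⊞⊞⊞∙⊞????
⊞⊞⊞⊞⊞??????????
⊞⊞⊞⊞⊞??????????
⊞⊞⊞⊞⊞??????????
⊞⊞⊞⊞⊞??????????

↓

⊞⊞⊞⊞⊞??????????
⊞⊞⊞⊞⊞??????????
⊞⊞⊞⊞⊞??????????
⊞⊞⊞⊞⊞??????????
⊞⊞⊞⊞⊞⊞⊞⊞⊞⊞⊞????
⊞⊞⊞⊞⊞⊞⊞∙∙∙∙????
⊞⊞⊞⊞⊞⊞⊞∙∙∙∙????
⊞⊞⊞⊞⊞⊞⊞⊚∙∙∙????
⊞⊞⊞⊞⊞⊞⊞∙∙∙∙????
⊞⊞⊞⊞⊞⊞⊞⊞⊞∙⊞????
⊞⊞⊞⊞⊞??????????
⊞⊞⊞⊞⊞??????????
⊞⊞⊞⊞⊞??????????
⊞⊞⊞⊞⊞??????????
⊞⊞⊞⊞⊞??????????

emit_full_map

⊞⊞⊞⊞⊞⊞
⊞⊞∙∙∙∙
⊞⊞∙∙∙∙
⊞⊞⊚∙∙∙
⊞⊞∙∙∙∙
⊞⊞⊞⊞∙⊞

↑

⊞⊞⊞⊞⊞??????????
⊞⊞⊞⊞⊞??????????
⊞⊞⊞⊞⊞??????????
⊞⊞⊞⊞⊞??????????
⊞⊞⊞⊞⊞??????????
⊞⊞⊞⊞⊞⊞⊞⊞⊞⊞⊞????
⊞⊞⊞⊞⊞⊞⊞∙∙∙∙????
⊞⊞⊞⊞⊞⊞⊞⊚∙∙∙????
⊞⊞⊞⊞⊞⊞⊞⊕∙∙∙????
⊞⊞⊞⊞⊞⊞⊞∙∙∙∙????
⊞⊞⊞⊞⊞⊞⊞⊞⊞∙⊞????
⊞⊞⊞⊞⊞??????????
⊞⊞⊞⊞⊞??????????
⊞⊞⊞⊞⊞??????????
⊞⊞⊞⊞⊞??????????

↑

⊞⊞⊞⊞⊞??????????
⊞⊞⊞⊞⊞??????????
⊞⊞⊞⊞⊞??????????
⊞⊞⊞⊞⊞??????????
⊞⊞⊞⊞⊞??????????
⊞⊞⊞⊞⊞⊞⊞⊞⊞⊞?????
⊞⊞⊞⊞⊞⊞⊞⊞⊞⊞⊞????
⊞⊞⊞⊞⊞⊞⊞⊚∙∙∙????
⊞⊞⊞⊞⊞⊞⊞∙∙∙∙????
⊞⊞⊞⊞⊞⊞⊞⊕∙∙∙????
⊞⊞⊞⊞⊞⊞⊞∙∙∙∙????
⊞⊞⊞⊞⊞⊞⊞⊞⊞∙⊞????
⊞⊞⊞⊞⊞??????????
⊞⊞⊞⊞⊞??????????
⊞⊞⊞⊞⊞??????????

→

⊞⊞⊞⊞???????????
⊞⊞⊞⊞???????????
⊞⊞⊞⊞???????????
⊞⊞⊞⊞???????????
⊞⊞⊞⊞???????????
⊞⊞⊞⊞⊞⊞⊞⊞⊞⊞?????
⊞⊞⊞⊞⊞⊞⊞⊞⊞⊞?????
⊞⊞⊞⊞⊞⊞∙⊚∙∙?????
⊞⊞⊞⊞⊞⊞∙∙∙∙?????
⊞⊞⊞⊞⊞⊞⊕∙∙∙?????
⊞⊞⊞⊞⊞⊞∙∙∙∙?????
⊞⊞⊞⊞⊞⊞⊞⊞∙⊞?????
⊞⊞⊞⊞???????????
⊞⊞⊞⊞???????????
⊞⊞⊞⊞???????????

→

⊞⊞⊞????????????
⊞⊞⊞????????????
⊞⊞⊞????????????
⊞⊞⊞????????????
⊞⊞⊞????????????
⊞⊞⊞⊞⊞⊞⊞⊞⊞⊞?????
⊞⊞⊞⊞⊞⊞⊞⊞⊞⊞?????
⊞⊞⊞⊞⊞∙∙⊚∙⊞?????
⊞⊞⊞⊞⊞∙∙∙∙⊞?????
⊞⊞⊞⊞⊞⊕∙∙∙⊞?????
⊞⊞⊞⊞⊞∙∙∙∙??????
⊞⊞⊞⊞⊞⊞⊞∙⊞??????
⊞⊞⊞????????????
⊞⊞⊞????????????
⊞⊞⊞????????????

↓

⊞⊞⊞????????????
⊞⊞⊞????????????
⊞⊞⊞????????????
⊞⊞⊞????????????
⊞⊞⊞⊞⊞⊞⊞⊞⊞⊞?????
⊞⊞⊞⊞⊞⊞⊞⊞⊞⊞?????
⊞⊞⊞⊞⊞∙∙∙∙⊞?????
⊞⊞⊞⊞⊞∙∙⊚∙⊞?????
⊞⊞⊞⊞⊞⊕∙∙∙⊞?????
⊞⊞⊞⊞⊞∙∙∙∙⊞?????
⊞⊞⊞⊞⊞⊞⊞∙⊞??????
⊞⊞⊞????????????
⊞⊞⊞????????????
⊞⊞⊞????????????
⊞⊞⊞????????????

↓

⊞⊞⊞????????????
⊞⊞⊞????????????
⊞⊞⊞????????????
⊞⊞⊞⊞⊞⊞⊞⊞⊞⊞?????
⊞⊞⊞⊞⊞⊞⊞⊞⊞⊞?????
⊞⊞⊞⊞⊞∙∙∙∙⊞?????
⊞⊞⊞⊞⊞∙∙∙∙⊞?????
⊞⊞⊞⊞⊞⊕∙⊚∙⊞?????
⊞⊞⊞⊞⊞∙∙∙∙⊞?????
⊞⊞⊞⊞⊞⊞⊞∙⊞⊞?????
⊞⊞⊞????????????
⊞⊞⊞????????????
⊞⊞⊞????????????
⊞⊞⊞????????????
⊞⊞⊞????????????

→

⊞⊞?????????????
⊞⊞?????????????
⊞⊞?????????????
⊞⊞⊞⊞⊞⊞⊞⊞⊞??????
⊞⊞⊞⊞⊞⊞⊞⊞⊞??????
⊞⊞⊞⊞∙∙∙∙⊞⊞?????
⊞⊞⊞⊞∙∙∙∙⊞⊞?????
⊞⊞⊞⊞⊕∙∙⊚⊞∙?????
⊞⊞⊞⊞∙∙∙∙⊞∙?????
⊞⊞⊞⊞⊞⊞∙⊞⊞∙?????
⊞⊞?????????????
⊞⊞?????????????
⊞⊞?????????????
⊞⊞?????????????
⊞⊞?????????????

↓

⊞⊞?????????????
⊞⊞?????????????
⊞⊞⊞⊞⊞⊞⊞⊞⊞??????
⊞⊞⊞⊞⊞⊞⊞⊞⊞??????
⊞⊞⊞⊞∙∙∙∙⊞⊞?????
⊞⊞⊞⊞∙∙∙∙⊞⊞?????
⊞⊞⊞⊞⊕∙∙∙⊞∙?????
⊞⊞⊞⊞∙∙∙⊚⊞∙?????
⊞⊞⊞⊞⊞⊞∙⊞⊞∙?????
⊞⊞???⊞∙∙∙∙?????
⊞⊞?????????????
⊞⊞?????????????
⊞⊞?????????????
⊞⊞?????????????
⊞⊞?????????????

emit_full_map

⊞⊞⊞⊞⊞⊞⊞?
⊞⊞⊞⊞⊞⊞⊞?
⊞⊞∙∙∙∙⊞⊞
⊞⊞∙∙∙∙⊞⊞
⊞⊞⊕∙∙∙⊞∙
⊞⊞∙∙∙⊚⊞∙
⊞⊞⊞⊞∙⊞⊞∙
???⊞∙∙∙∙
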